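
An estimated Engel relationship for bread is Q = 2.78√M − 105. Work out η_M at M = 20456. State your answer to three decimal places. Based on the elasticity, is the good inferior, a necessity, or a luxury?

At M = 20456: Q = 292.608.
dQ/dM = 2.78/(2√M) = 0.00971862 at this income.
η = (dQ/dM)·(M/Q) = 0.00971862 × (20456/292.608) = 0.679.
Since 0 < η < 1, the good is a necessity.

0.679 (necessity)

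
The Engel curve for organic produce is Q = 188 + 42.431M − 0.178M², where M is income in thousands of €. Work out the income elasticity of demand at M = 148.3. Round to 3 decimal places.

At M = 148.3: Q = 2565.7829.
dQ/dM = 42.431 − 0.356M = -10.36380.
η = (dQ/dM)·(M/Q) = -10.36380 × (148.3/2565.7829) = -0.599.

-0.599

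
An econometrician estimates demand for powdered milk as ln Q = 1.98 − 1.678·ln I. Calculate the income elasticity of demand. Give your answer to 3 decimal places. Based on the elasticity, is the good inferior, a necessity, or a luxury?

In a log-linear demand, the coefficient on ln I is the income elasticity.
So η = -1.678.
η < 0 ⇒ inferior good.

-1.678 (inferior good)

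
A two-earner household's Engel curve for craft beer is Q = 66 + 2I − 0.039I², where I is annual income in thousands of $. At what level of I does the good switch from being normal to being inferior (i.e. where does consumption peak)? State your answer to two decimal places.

25.64

dQ/dI = 2 − 0.078I.
The good is inferior where dQ/dI < 0. Setting dQ/dI = 0 gives I = 2 / 0.078 = 25.64.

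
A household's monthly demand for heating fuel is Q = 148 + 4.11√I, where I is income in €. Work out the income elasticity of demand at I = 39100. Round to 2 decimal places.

At I = 39100: Q = 960.700.
dQ/dI = 4.11/(2√I) = 0.0103926 at this income.
η = (dQ/dI)·(I/Q) = 0.0103926 × (39100/960.700) = 0.42.

0.42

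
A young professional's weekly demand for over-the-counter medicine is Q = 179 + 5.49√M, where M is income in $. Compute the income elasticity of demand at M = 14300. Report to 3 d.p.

At M = 14300: Q = 835.509.
dQ/dM = 5.49/(2√M) = 0.0229548 at this income.
η = (dQ/dM)·(M/Q) = 0.0229548 × (14300/835.509) = 0.393.

0.393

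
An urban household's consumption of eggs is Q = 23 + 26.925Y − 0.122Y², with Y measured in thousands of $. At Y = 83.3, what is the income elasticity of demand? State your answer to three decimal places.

At Y = 83.3: Q = 1419.3079.
dQ/dY = 26.925 − 0.244Y = 6.59980.
η = (dQ/dY)·(Y/Q) = 6.59980 × (83.3/1419.3079) = 0.387.

0.387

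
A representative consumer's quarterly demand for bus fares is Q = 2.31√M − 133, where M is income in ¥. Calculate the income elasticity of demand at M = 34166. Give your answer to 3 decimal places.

0.726

At M = 34166: Q = 293.981.
dQ/dM = 2.31/(2√M) = 0.00624863 at this income.
η = (dQ/dM)·(M/Q) = 0.00624863 × (34166/293.981) = 0.726.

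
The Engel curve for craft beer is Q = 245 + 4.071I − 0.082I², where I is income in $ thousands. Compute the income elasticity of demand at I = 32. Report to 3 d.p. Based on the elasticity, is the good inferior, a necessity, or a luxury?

At I = 32: Q = 291.3040.
dQ/dI = 4.071 − 0.164I = -1.17700.
η = (dQ/dI)·(I/Q) = -1.17700 × (32/291.3040) = -0.129.
η < 0 ⇒ inferior good.

-0.129 (inferior good)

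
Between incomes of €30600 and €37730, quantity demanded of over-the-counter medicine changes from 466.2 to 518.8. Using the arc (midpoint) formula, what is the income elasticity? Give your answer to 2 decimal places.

0.51

ΔQ = 518.8 − 466.2 = 52.6; midpoint Q̄ = (466.2 + 518.8)/2 = 492.5.
ΔI = 37730 − 30600 = 7130; midpoint Ī = (30600 + 37730)/2 = 34165.
η = (ΔQ/Q̄) ÷ (ΔI/Ī) = (52.6/492.5) ÷ (7130/34165) = 0.51.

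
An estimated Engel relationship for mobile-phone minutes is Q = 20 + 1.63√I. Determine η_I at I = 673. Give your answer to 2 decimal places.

At I = 673: Q = 62.286.
dQ/dI = 1.63/(2√I) = 0.0314159 at this income.
η = (dQ/dI)·(I/Q) = 0.0314159 × (673/62.286) = 0.34.

0.34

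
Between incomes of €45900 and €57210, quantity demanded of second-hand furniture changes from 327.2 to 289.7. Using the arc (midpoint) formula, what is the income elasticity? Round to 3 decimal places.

-0.554

ΔQ = 289.7 − 327.2 = -37.5; midpoint Q̄ = (327.2 + 289.7)/2 = 308.45.
ΔI = 57210 − 45900 = 11310; midpoint Ī = (45900 + 57210)/2 = 51555.
η = (ΔQ/Q̄) ÷ (ΔI/Ī) = (-37.5/308.45) ÷ (11310/51555) = -0.554.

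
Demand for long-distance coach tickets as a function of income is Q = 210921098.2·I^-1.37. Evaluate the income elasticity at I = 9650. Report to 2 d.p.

-1.37

For Q = A·I^β the income elasticity is constant and equal to β.
Here β = -1.37, so η = -1.37.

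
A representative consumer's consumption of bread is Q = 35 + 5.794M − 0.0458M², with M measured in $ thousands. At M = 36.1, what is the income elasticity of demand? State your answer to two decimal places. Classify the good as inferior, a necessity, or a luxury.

At M = 36.1: Q = 184.4764.
dQ/dM = 5.794 − 0.0916M = 2.48724.
η = (dQ/dM)·(M/Q) = 2.48724 × (36.1/184.4764) = 0.49.
0 < η < 1 ⇒ necessity.

0.49 (necessity)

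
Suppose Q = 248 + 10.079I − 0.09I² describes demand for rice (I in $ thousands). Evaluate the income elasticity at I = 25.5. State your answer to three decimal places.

0.313

At I = 25.5: Q = 446.4920.
dQ/dI = 10.079 − 0.18I = 5.48900.
η = (dQ/dI)·(I/Q) = 5.48900 × (25.5/446.4920) = 0.313.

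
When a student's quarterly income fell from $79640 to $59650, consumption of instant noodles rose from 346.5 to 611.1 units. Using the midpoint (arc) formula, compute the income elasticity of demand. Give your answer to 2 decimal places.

-1.93

ΔQ = 611.1 − 346.5 = 264.6; midpoint Q̄ = (346.5 + 611.1)/2 = 478.8.
ΔI = 59650 − 79640 = -19990; midpoint Ī = (79640 + 59650)/2 = 69645.
η = (ΔQ/Q̄) ÷ (ΔI/Ī) = (264.6/478.8) ÷ (-19990/69645) = -1.93.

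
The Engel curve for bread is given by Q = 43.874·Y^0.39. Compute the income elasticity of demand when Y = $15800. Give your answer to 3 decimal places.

For Q = A·Y^β the income elasticity is constant and equal to β.
Here β = 0.39, so η = 0.390.

0.390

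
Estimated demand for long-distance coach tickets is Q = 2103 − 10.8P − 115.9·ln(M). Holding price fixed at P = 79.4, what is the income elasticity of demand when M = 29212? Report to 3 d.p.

At P = 79.4, M = 29212: Q = 53.757.
Holding P constant, ∂Q/∂M = -115.9/M = -0.00396755.
η_M = (∂Q/∂M)·(M/Q) = -0.00396755 × (29212/53.757) = -2.156.

-2.156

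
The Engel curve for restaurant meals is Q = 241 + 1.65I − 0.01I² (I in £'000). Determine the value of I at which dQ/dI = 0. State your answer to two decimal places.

82.50

dQ/dI = 1.65 − 0.02I.
The good is inferior where dQ/dI < 0. Setting dQ/dI = 0 gives I = 1.65 / 0.02 = 82.50.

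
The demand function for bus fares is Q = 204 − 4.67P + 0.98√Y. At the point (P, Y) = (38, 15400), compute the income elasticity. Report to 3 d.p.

At P = 38, Y = 15400: Q = 148.155.
Holding P constant, ∂Q/∂Y = 0.98/(2√Y) = 0.00394853.
η_Y = (∂Q/∂Y)·(Y/Q) = 0.00394853 × (15400/148.155) = 0.410.

0.410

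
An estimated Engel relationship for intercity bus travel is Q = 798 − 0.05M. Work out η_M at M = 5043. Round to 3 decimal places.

At M = 5043: Q = 545.850.
dQ/dM = −0.05.
η = (dQ/dM)·(M/Q) = -0.05 × (5043/545.850) = -0.462.

-0.462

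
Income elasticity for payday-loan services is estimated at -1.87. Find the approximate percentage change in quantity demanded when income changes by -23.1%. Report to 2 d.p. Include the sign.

%ΔQ ≈ η × %ΔI = -1.87 × (-23.1%) = 43.20%.

43.20%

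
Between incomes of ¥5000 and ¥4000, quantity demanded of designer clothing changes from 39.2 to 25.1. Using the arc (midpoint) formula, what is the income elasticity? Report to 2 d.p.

1.97

ΔQ = 25.1 − 39.2 = -14.1; midpoint Q̄ = (39.2 + 25.1)/2 = 32.15.
ΔI = 4000 − 5000 = -1000; midpoint Ī = (5000 + 4000)/2 = 4500.
η = (ΔQ/Q̄) ÷ (ΔI/Ī) = (-14.1/32.15) ÷ (-1000/4500) = 1.97.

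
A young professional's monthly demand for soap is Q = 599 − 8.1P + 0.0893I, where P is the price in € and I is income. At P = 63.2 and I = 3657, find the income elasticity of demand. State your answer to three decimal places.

At P = 63.2, I = 3657: Q = 413.650.
Holding P constant, ∂Q/∂I = 0.0893.
η_I = (∂Q/∂I)·(I/Q) = 0.0893 × (3657/413.650) = 0.789.

0.789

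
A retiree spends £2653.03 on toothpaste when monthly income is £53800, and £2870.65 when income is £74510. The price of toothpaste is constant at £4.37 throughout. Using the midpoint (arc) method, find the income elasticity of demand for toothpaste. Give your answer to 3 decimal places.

With a constant price, Q₁ = 2653.03/4.37 = 607.101 and Q₂ = 2870.65/4.37 = 656.899 (equivalently, work directly with expenditure since P cancels).
Midpoint %ΔQ = (2870.65 − 2653.03)/2761.84 = 0.07880; midpoint %ΔI = (74510 − 53800)/64155 = 0.32281.
η = 0.07880 / 0.32281 = 0.244.

0.244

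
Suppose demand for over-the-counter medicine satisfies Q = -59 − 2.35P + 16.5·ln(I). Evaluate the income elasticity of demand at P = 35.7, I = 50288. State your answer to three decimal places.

0.462

At P = 35.7, I = 50288: Q = 35.726.
Holding P constant, ∂Q/∂I = 16.5/I = 0.00032811.
η_I = (∂Q/∂I)·(I/Q) = 0.00032811 × (50288/35.726) = 0.462.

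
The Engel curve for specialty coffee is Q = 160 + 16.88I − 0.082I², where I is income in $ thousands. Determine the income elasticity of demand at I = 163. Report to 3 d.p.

-2.191

At I = 163: Q = 732.7820.
dQ/dI = 16.88 − 0.164I = -9.85200.
η = (dQ/dI)·(I/Q) = -9.85200 × (163/732.7820) = -2.191.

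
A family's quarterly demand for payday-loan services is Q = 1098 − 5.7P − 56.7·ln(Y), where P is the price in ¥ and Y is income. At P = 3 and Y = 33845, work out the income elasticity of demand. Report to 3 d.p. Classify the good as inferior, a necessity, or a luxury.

At P = 3, Y = 33845: Q = 489.545.
Holding P constant, ∂Q/∂Y = -56.7/Y = -0.00167528.
η_Y = (∂Q/∂Y)·(Y/Q) = -0.00167528 × (33845/489.545) = -0.116.
Since η < 0, this is an inferior good.

-0.116 (inferior good)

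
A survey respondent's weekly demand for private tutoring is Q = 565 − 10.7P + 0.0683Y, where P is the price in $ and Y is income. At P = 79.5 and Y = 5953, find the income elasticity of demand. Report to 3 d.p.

At P = 79.5, Y = 5953: Q = 120.940.
Holding P constant, ∂Q/∂Y = 0.0683.
η_Y = (∂Q/∂Y)·(Y/Q) = 0.0683 × (5953/120.940) = 3.362.

3.362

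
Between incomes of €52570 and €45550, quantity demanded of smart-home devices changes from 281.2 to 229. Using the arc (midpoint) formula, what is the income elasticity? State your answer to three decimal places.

ΔQ = 229 − 281.2 = -52.2; midpoint Q̄ = (281.2 + 229)/2 = 255.1.
ΔI = 45550 − 52570 = -7020; midpoint Ī = (52570 + 45550)/2 = 49060.
η = (ΔQ/Q̄) ÷ (ΔI/Ī) = (-52.2/255.1) ÷ (-7020/49060) = 1.430.

1.430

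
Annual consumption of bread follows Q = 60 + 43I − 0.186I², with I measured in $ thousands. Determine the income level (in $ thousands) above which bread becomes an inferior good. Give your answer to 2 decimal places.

dQ/dI = 43 − 0.372I.
The good is inferior where dQ/dI < 0. Setting dQ/dI = 0 gives I = 43 / 0.372 = 115.59.

115.59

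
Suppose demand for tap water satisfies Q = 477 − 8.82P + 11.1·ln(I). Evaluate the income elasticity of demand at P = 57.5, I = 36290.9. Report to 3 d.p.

At P = 57.5, I = 36290.9: Q = 86.392.
Holding P constant, ∂Q/∂I = 11.1/I = 0.000305862.
η_I = (∂Q/∂I)·(I/Q) = 0.000305862 × (36290.9/86.392) = 0.128.

0.128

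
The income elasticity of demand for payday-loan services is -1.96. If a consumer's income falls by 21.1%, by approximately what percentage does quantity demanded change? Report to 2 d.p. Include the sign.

%ΔQ ≈ η × %ΔI = -1.96 × (-21.1%) = 41.36%.

41.36%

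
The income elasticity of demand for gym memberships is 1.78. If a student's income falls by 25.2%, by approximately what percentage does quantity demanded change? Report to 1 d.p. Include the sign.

-44.9%

%ΔQ ≈ η × %ΔI = 1.78 × (-25.2%) = -44.9%.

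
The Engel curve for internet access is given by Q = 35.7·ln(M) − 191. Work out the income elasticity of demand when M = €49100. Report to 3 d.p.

0.183

At M = 49100: Q = 194.618.
dQ/dM = 35.7/M = 0.000727088 at this income.
η = (dQ/dM)·(M/Q) = 0.000727088 × (49100/194.618) = 0.183.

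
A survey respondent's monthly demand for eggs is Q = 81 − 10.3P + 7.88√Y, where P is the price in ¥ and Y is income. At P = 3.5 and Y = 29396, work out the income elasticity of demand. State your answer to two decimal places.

At P = 3.5, Y = 29396: Q = 1395.997.
Holding P constant, ∂Q/∂Y = 7.88/(2√Y) = 0.0229801.
η_Y = (∂Q/∂Y)·(Y/Q) = 0.0229801 × (29396/1395.997) = 0.48.

0.48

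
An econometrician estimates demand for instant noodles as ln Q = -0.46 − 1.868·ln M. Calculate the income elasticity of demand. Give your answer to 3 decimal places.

In a log-linear demand, the coefficient on ln M is the income elasticity.
So η = -1.868.

-1.868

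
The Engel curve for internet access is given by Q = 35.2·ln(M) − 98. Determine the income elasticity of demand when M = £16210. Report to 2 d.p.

At M = 16210: Q = 243.207.
dQ/dM = 35.2/M = 0.0021715 at this income.
η = (dQ/dM)·(M/Q) = 0.0021715 × (16210/243.207) = 0.14.

0.14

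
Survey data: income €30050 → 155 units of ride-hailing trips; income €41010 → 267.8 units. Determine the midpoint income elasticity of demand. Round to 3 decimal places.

ΔQ = 267.8 − 155 = 112.8; midpoint Q̄ = (155 + 267.8)/2 = 211.4.
ΔI = 41010 − 30050 = 10960; midpoint Ī = (30050 + 41010)/2 = 35530.
η = (ΔQ/Q̄) ÷ (ΔI/Ī) = (112.8/211.4) ÷ (10960/35530) = 1.730.

1.730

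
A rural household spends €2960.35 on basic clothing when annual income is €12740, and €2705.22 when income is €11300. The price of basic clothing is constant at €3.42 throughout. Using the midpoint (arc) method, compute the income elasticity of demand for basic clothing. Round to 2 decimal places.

With a constant price, Q₁ = 2960.35/3.42 = 865.599 and Q₂ = 2705.22/3.42 = 791.000 (equivalently, work directly with expenditure since P cancels).
Midpoint %ΔQ = (2705.22 − 2960.35)/2832.79 = -0.09006; midpoint %ΔI = (11300 − 12740)/12020 = -0.11980.
η = -0.09006 / -0.11980 = 0.75.

0.75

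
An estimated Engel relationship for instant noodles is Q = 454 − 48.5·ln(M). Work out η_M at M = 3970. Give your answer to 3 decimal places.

At M = 3970: Q = 52.104.
dQ/dM = -48.5/M = -0.0122166 at this income.
η = (dQ/dM)·(M/Q) = -0.0122166 × (3970/52.104) = -0.931.

-0.931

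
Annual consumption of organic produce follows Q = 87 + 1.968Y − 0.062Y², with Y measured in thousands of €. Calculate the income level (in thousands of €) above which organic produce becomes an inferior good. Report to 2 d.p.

dQ/dY = 1.968 − 0.124Y.
The good is inferior where dQ/dY < 0. Setting dQ/dY = 0 gives Y = 1.968 / 0.124 = 15.87.

15.87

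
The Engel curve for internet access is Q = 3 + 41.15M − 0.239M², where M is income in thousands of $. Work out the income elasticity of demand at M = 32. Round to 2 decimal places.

0.77

At M = 32: Q = 1075.0640.
dQ/dM = 41.15 − 0.478M = 25.85400.
η = (dQ/dM)·(M/Q) = 25.85400 × (32/1075.0640) = 0.77.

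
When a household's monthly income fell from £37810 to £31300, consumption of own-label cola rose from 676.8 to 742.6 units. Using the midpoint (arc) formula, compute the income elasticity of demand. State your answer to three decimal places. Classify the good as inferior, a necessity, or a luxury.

-0.492 (inferior good)

ΔQ = 742.6 − 676.8 = 65.8; midpoint Q̄ = (676.8 + 742.6)/2 = 709.7.
ΔI = 31300 − 37810 = -6510; midpoint Ī = (37810 + 31300)/2 = 34555.
η = (ΔQ/Q̄) ÷ (ΔI/Ī) = (65.8/709.7) ÷ (-6510/34555) = -0.492.
η < 0 ⇒ inferior good.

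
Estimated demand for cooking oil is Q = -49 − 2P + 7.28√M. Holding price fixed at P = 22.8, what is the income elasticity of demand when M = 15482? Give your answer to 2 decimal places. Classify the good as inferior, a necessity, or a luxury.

0.56 (necessity)

At P = 22.8, M = 15482: Q = 811.226.
Holding P constant, ∂Q/∂M = 7.28/(2√M) = 0.0292542.
η_M = (∂Q/∂M)·(M/Q) = 0.0292542 × (15482/811.226) = 0.56.
Since 0 < η < 1, this is a necessity.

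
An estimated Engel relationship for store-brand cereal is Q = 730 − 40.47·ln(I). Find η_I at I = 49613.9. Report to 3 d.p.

At I = 49613.9: Q = 292.437.
dQ/dI = -40.47/I = -0.000815699 at this income.
η = (dQ/dI)·(I/Q) = -0.000815699 × (49613.9/292.437) = -0.138.

-0.138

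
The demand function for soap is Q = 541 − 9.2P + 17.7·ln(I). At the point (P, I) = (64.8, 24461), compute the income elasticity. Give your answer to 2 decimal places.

0.14

At P = 64.8, I = 24461: Q = 123.696.
Holding P constant, ∂Q/∂I = 17.7/I = 0.000723601.
η_I = (∂Q/∂I)·(I/Q) = 0.000723601 × (24461/123.696) = 0.14.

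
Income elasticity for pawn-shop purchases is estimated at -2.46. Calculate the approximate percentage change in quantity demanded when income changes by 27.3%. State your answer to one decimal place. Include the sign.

%ΔQ ≈ η × %ΔI = -2.46 × 27.3% = -67.2%.

-67.2%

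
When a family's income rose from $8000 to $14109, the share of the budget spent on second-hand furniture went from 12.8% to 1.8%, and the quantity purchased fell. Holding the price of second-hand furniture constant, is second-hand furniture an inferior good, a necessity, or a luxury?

inferior good

Quantity demanded falls as income rises, so η < 0.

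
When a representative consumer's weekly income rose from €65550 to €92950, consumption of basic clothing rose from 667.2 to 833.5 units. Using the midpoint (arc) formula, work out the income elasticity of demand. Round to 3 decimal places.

0.641

ΔQ = 833.5 − 667.2 = 166.3; midpoint Q̄ = (667.2 + 833.5)/2 = 750.35.
ΔI = 92950 − 65550 = 27400; midpoint Ī = (65550 + 92950)/2 = 79250.
η = (ΔQ/Q̄) ÷ (ΔI/Ī) = (166.3/750.35) ÷ (27400/79250) = 0.641.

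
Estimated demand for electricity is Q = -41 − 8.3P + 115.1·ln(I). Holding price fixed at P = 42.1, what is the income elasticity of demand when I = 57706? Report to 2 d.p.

At P = 42.1, I = 57706: Q = 871.425.
Holding P constant, ∂Q/∂I = 115.1/I = 0.00199459.
η_I = (∂Q/∂I)·(I/Q) = 0.00199459 × (57706/871.425) = 0.13.

0.13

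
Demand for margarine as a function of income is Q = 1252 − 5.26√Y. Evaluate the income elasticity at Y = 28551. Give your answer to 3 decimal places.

At Y = 28551: Q = 363.216.
dQ/dY = -5.26/(2√Y) = -0.0155649 at this income.
η = (dQ/dY)·(Y/Q) = -0.0155649 × (28551/363.216) = -1.223.

-1.223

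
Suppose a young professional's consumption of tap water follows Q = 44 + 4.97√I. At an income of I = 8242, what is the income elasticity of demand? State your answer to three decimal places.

At I = 8242: Q = 495.204.
dQ/dI = 4.97/(2√I) = 0.0273722 at this income.
η = (dQ/dI)·(I/Q) = 0.0273722 × (8242/495.204) = 0.456.

0.456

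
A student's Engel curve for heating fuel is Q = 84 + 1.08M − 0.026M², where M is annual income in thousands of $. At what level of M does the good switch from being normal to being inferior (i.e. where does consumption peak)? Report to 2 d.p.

dQ/dM = 1.08 − 0.052M.
The good is inferior where dQ/dM < 0. Setting dQ/dM = 0 gives M = 1.08 / 0.052 = 20.77.

20.77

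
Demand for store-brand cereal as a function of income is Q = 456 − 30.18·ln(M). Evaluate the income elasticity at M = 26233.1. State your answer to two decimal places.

At M = 26233.1: Q = 148.925.
dQ/dM = -30.18/M = -0.00115045 at this income.
η = (dQ/dM)·(M/Q) = -0.00115045 × (26233.1/148.925) = -0.20.

-0.20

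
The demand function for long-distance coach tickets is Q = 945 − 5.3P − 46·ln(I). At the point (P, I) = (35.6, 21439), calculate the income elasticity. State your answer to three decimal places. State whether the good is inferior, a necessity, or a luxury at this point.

-0.155 (inferior good)

At P = 35.6, I = 21439: Q = 297.564.
Holding P constant, ∂Q/∂I = -46/I = -0.00214562.
η_I = (∂Q/∂I)·(I/Q) = -0.00214562 × (21439/297.564) = -0.155.
Since η < 0, this is an inferior good.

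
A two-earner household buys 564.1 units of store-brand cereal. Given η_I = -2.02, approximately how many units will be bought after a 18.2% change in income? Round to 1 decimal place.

%ΔQ ≈ η × %ΔI = -2.02 × 18.2% = -36.764%.
New Q ≈ 564.1 × (1 − 0.36764) = 356.7.

356.7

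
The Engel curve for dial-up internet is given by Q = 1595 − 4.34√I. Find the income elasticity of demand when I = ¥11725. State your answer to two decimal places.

-0.21

At I = 11725: Q = 1125.056.
dQ/dI = -4.34/(2√I) = -0.0200403 at this income.
η = (dQ/dI)·(I/Q) = -0.0200403 × (11725/1125.056) = -0.21.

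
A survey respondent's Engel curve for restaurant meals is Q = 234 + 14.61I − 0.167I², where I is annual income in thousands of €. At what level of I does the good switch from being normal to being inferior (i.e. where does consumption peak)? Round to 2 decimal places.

43.74

dQ/dI = 14.61 − 0.334I.
The good is inferior where dQ/dI < 0. Setting dQ/dI = 0 gives I = 14.61 / 0.334 = 43.74.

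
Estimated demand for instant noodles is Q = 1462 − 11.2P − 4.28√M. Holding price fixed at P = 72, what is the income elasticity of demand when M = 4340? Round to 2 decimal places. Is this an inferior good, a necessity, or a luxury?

At P = 72, M = 4340: Q = 373.639.
Holding P constant, ∂Q/∂M = -4.28/(2√M) = -0.032484.
η_M = (∂Q/∂M)·(M/Q) = -0.032484 × (4340/373.639) = -0.38.
Since η < 0, this is an inferior good.

-0.38 (inferior good)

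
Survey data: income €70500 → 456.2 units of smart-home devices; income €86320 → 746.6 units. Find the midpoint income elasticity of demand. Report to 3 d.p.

ΔQ = 746.6 − 456.2 = 290.4; midpoint Q̄ = (456.2 + 746.6)/2 = 601.4.
ΔI = 86320 − 70500 = 15820; midpoint Ī = (70500 + 86320)/2 = 78410.
η = (ΔQ/Q̄) ÷ (ΔI/Ī) = (290.4/601.4) ÷ (15820/78410) = 2.393.

2.393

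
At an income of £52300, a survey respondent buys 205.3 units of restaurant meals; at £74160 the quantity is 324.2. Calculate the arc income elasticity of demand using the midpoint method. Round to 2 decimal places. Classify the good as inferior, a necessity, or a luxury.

ΔQ = 324.2 − 205.3 = 118.9; midpoint Q̄ = (205.3 + 324.2)/2 = 264.75.
ΔI = 74160 − 52300 = 21860; midpoint Ī = (52300 + 74160)/2 = 63230.
η = (ΔQ/Q̄) ÷ (ΔI/Ī) = (118.9/264.75) ÷ (21860/63230) = 1.30.
η > 1 ⇒ luxury.

1.30 (luxury)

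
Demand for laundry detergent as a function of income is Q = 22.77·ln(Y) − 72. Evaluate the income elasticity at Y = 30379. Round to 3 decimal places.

0.140

At Y = 30379: Q = 163.021.
dQ/dY = 22.77/Y = 0.000749531 at this income.
η = (dQ/dY)·(Y/Q) = 0.000749531 × (30379/163.021) = 0.140.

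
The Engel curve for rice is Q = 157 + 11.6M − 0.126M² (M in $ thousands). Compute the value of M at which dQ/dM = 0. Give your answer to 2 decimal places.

46.03

dQ/dM = 11.6 − 0.252M.
The good is inferior where dQ/dM < 0. Setting dQ/dM = 0 gives M = 11.6 / 0.252 = 46.03.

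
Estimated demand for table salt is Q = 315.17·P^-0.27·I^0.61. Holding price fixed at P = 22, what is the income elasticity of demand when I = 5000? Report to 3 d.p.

0.610

For a multiplicative demand Q = A·P^α·I^β, the income elasticity is β everywhere.
Here β = 0.61, so η = 0.610.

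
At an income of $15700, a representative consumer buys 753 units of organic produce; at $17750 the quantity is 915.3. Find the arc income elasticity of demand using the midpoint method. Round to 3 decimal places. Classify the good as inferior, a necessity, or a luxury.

1.587 (luxury)

ΔQ = 915.3 − 753 = 162.3; midpoint Q̄ = (753 + 915.3)/2 = 834.15.
ΔI = 17750 − 15700 = 2050; midpoint Ī = (15700 + 17750)/2 = 16725.
η = (ΔQ/Q̄) ÷ (ΔI/Ī) = (162.3/834.15) ÷ (2050/16725) = 1.587.
η > 1 ⇒ luxury.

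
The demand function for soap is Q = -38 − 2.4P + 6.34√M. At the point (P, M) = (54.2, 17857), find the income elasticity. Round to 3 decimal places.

0.624

At P = 54.2, M = 17857: Q = 679.135.
Holding P constant, ∂Q/∂M = 6.34/(2√M) = 0.0237222.
η_M = (∂Q/∂M)·(M/Q) = 0.0237222 × (17857/679.135) = 0.624.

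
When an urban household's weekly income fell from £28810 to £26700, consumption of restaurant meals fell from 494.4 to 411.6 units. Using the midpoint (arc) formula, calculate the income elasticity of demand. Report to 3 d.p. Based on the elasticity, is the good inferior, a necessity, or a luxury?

ΔQ = 411.6 − 494.4 = -82.8; midpoint Q̄ = (494.4 + 411.6)/2 = 453.
ΔI = 26700 − 28810 = -2110; midpoint Ī = (28810 + 26700)/2 = 27755.
η = (ΔQ/Q̄) ÷ (ΔI/Ī) = (-82.8/453) ÷ (-2110/27755) = 2.404.
η > 1 ⇒ luxury.

2.404 (luxury)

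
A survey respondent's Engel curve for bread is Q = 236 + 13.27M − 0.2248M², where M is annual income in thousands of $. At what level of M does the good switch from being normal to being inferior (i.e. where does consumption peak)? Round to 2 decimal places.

dQ/dM = 13.27 − 0.4496M.
The good is inferior where dQ/dM < 0. Setting dQ/dM = 0 gives M = 13.27 / 0.4496 = 29.52.

29.52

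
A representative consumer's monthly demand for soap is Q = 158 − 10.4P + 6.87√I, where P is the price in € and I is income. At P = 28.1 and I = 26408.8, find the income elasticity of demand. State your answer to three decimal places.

0.568

At P = 28.1, I = 26408.8: Q = 982.189.
Holding P constant, ∂Q/∂I = 6.87/(2√I) = 0.0211374.
η_I = (∂Q/∂I)·(I/Q) = 0.0211374 × (26408.8/982.189) = 0.568.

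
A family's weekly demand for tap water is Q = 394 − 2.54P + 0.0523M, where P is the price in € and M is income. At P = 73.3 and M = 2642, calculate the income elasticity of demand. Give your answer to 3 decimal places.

At P = 73.3, M = 2642: Q = 345.995.
Holding P constant, ∂Q/∂M = 0.0523.
η_M = (∂Q/∂M)·(M/Q) = 0.0523 × (2642/345.995) = 0.399.

0.399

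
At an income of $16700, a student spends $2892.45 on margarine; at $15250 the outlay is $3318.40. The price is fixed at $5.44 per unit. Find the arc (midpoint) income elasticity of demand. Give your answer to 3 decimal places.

With a constant price, Q₁ = 2892.45/5.44 = 531.700 and Q₂ = 3318.40/5.44 = 610.000 (equivalently, work directly with expenditure since P cancels).
Midpoint %ΔQ = (3318.40 − 2892.45)/3105.43 = 0.13716; midpoint %ΔI = (15250 − 16700)/15975 = -0.09077.
η = 0.13716 / -0.09077 = -1.511.

-1.511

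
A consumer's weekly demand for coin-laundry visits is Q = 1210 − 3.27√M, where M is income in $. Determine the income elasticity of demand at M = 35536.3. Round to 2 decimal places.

At M = 35536.3: Q = 593.570.
dQ/dM = -3.27/(2√M) = -0.00867325 at this income.
η = (dQ/dM)·(M/Q) = -0.00867325 × (35536.3/593.570) = -0.52.

-0.52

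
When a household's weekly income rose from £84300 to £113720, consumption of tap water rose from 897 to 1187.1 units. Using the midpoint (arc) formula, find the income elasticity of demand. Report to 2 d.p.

0.94

ΔQ = 1187.1 − 897 = 290.1; midpoint Q̄ = (897 + 1187.1)/2 = 1042.05.
ΔI = 113720 − 84300 = 29420; midpoint Ī = (84300 + 113720)/2 = 99010.
η = (ΔQ/Q̄) ÷ (ΔI/Ī) = (290.1/1042.05) ÷ (29420/99010) = 0.94.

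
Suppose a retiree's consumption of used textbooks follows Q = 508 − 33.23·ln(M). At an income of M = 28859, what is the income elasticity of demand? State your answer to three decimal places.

At M = 28859: Q = 166.722.
dQ/dM = -33.23/M = -0.00115146 at this income.
η = (dQ/dM)·(M/Q) = -0.00115146 × (28859/166.722) = -0.199.

-0.199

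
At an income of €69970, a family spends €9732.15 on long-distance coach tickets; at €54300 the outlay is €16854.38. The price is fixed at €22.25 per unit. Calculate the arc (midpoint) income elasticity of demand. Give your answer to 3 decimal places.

With a constant price, Q₁ = 9732.15/22.25 = 437.400 and Q₂ = 16854.38/22.25 = 757.500 (equivalently, work directly with expenditure since P cancels).
Midpoint %ΔQ = (16854.38 − 9732.15)/13293.27 = 0.53578; midpoint %ΔI = (54300 − 69970)/62135 = -0.25219.
η = 0.53578 / -0.25219 = -2.124.

-2.124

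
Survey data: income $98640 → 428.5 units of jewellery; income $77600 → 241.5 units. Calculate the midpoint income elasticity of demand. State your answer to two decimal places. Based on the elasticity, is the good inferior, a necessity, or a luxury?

ΔQ = 241.5 − 428.5 = -187; midpoint Q̄ = (428.5 + 241.5)/2 = 335.
ΔI = 77600 − 98640 = -21040; midpoint Ī = (98640 + 77600)/2 = 88120.
η = (ΔQ/Q̄) ÷ (ΔI/Ī) = (-187/335) ÷ (-21040/88120) = 2.34.
η > 1 ⇒ luxury.

2.34 (luxury)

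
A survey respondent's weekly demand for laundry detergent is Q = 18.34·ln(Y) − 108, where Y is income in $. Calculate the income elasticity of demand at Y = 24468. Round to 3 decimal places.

0.237

At Y = 24468: Q = 77.328.
dQ/dY = 18.34/Y = 0.00074955 at this income.
η = (dQ/dY)·(Y/Q) = 0.00074955 × (24468/77.328) = 0.237.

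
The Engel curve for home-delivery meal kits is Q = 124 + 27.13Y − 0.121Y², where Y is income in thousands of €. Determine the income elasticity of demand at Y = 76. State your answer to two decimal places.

0.45

At Y = 76: Q = 1486.9840.
dQ/dY = 27.13 − 0.242Y = 8.73800.
η = (dQ/dY)·(Y/Q) = 8.73800 × (76/1486.9840) = 0.45.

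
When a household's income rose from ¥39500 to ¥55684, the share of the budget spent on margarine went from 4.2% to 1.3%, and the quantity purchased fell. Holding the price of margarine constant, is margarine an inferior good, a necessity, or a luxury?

Quantity demanded falls as income rises, so η < 0.

inferior good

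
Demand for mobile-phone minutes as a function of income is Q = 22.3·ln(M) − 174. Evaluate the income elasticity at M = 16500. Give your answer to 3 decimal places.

At M = 16500: Q = 42.558.
dQ/dM = 22.3/M = 0.00135152 at this income.
η = (dQ/dM)·(M/Q) = 0.00135152 × (16500/42.558) = 0.524.

0.524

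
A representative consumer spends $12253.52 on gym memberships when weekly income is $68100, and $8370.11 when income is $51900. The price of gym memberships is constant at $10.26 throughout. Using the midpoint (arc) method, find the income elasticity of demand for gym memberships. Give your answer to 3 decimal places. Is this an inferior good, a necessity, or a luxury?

1.395 (luxury)

With a constant price, Q₁ = 12253.52/10.26 = 1194.300 and Q₂ = 8370.11/10.26 = 815.800 (equivalently, work directly with expenditure since P cancels).
Midpoint %ΔQ = (8370.11 − 12253.52)/10311.82 = -0.37660; midpoint %ΔI = (51900 − 68100)/60000 = -0.27000.
η = -0.37660 / -0.27000 = 1.395.
η > 1 ⇒ luxury.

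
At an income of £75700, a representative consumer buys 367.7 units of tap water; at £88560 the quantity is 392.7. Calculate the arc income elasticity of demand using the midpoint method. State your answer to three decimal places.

0.420

ΔQ = 392.7 − 367.7 = 25; midpoint Q̄ = (367.7 + 392.7)/2 = 380.2.
ΔI = 88560 − 75700 = 12860; midpoint Ī = (75700 + 88560)/2 = 82130.
η = (ΔQ/Q̄) ÷ (ΔI/Ī) = (25/380.2) ÷ (12860/82130) = 0.420.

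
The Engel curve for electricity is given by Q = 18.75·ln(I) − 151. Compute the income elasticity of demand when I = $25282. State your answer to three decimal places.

0.480

At I = 25282: Q = 39.085.
dQ/dI = 18.75/I = 0.000741634 at this income.
η = (dQ/dI)·(I/Q) = 0.000741634 × (25282/39.085) = 0.480.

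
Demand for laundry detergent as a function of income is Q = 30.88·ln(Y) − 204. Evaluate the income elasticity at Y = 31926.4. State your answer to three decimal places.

0.266

At Y = 31926.4: Q = 116.262.
dQ/dY = 30.88/Y = 0.000967225 at this income.
η = (dQ/dY)·(Y/Q) = 0.000967225 × (31926.4/116.262) = 0.266.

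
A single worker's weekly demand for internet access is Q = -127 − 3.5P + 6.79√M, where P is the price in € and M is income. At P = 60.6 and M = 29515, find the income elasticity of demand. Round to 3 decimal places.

0.705

At P = 60.6, M = 29515: Q = 827.417.
Holding P constant, ∂Q/∂M = 6.79/(2√M) = 0.0197614.
η_M = (∂Q/∂M)·(M/Q) = 0.0197614 × (29515/827.417) = 0.705.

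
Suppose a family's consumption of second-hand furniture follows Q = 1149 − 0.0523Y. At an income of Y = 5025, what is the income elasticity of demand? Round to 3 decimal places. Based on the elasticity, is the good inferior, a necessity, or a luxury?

At Y = 5025: Q = 886.193.
dQ/dY = −0.0523.
η = (dQ/dY)·(Y/Q) = -0.0523 × (5025/886.193) = -0.297.
Since η < 0, the good is an inferior good.

-0.297 (inferior good)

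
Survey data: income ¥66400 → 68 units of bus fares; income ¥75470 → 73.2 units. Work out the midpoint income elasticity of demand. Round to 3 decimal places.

ΔQ = 73.2 − 68 = 5.2; midpoint Q̄ = (68 + 73.2)/2 = 70.6.
ΔI = 75470 − 66400 = 9070; midpoint Ī = (66400 + 75470)/2 = 70935.
η = (ΔQ/Q̄) ÷ (ΔI/Ī) = (5.2/70.6) ÷ (9070/70935) = 0.576.

0.576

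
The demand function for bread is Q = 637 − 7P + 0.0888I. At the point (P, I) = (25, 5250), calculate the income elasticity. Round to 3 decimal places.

At P = 25, I = 5250: Q = 928.200.
Holding P constant, ∂Q/∂I = 0.0888.
η_I = (∂Q/∂I)·(I/Q) = 0.0888 × (5250/928.200) = 0.502.

0.502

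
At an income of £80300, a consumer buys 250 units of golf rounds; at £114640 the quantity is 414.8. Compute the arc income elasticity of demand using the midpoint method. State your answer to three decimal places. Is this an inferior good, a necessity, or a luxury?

1.407 (luxury)

ΔQ = 414.8 − 250 = 164.8; midpoint Q̄ = (250 + 414.8)/2 = 332.4.
ΔI = 114640 − 80300 = 34340; midpoint Ī = (80300 + 114640)/2 = 97470.
η = (ΔQ/Q̄) ÷ (ΔI/Ī) = (164.8/332.4) ÷ (34340/97470) = 1.407.
η > 1 ⇒ luxury.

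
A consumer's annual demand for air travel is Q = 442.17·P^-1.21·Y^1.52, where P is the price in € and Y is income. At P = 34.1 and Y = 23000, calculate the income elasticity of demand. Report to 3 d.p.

For a multiplicative demand Q = A·P^α·Y^β, the income elasticity is β everywhere.
Here β = 1.52, so η = 1.520.

1.520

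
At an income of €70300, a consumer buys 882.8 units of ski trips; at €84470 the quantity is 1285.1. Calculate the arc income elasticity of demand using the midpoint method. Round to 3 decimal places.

2.027

ΔQ = 1285.1 − 882.8 = 402.3; midpoint Q̄ = (882.8 + 1285.1)/2 = 1083.95.
ΔI = 84470 − 70300 = 14170; midpoint Ī = (70300 + 84470)/2 = 77385.
η = (ΔQ/Q̄) ÷ (ΔI/Ī) = (402.3/1083.95) ÷ (14170/77385) = 2.027.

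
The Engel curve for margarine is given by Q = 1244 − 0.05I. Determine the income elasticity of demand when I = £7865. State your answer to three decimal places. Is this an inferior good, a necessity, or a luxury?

-0.462 (inferior good)

At I = 7865: Q = 850.750.
dQ/dI = −0.05.
η = (dQ/dI)·(I/Q) = -0.05 × (7865/850.750) = -0.462.
Since η < 0, the good is an inferior good.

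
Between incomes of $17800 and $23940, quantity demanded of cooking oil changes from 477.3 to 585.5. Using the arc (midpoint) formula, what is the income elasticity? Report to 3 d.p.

0.692

ΔQ = 585.5 − 477.3 = 108.2; midpoint Q̄ = (477.3 + 585.5)/2 = 531.4.
ΔI = 23940 − 17800 = 6140; midpoint Ī = (17800 + 23940)/2 = 20870.
η = (ΔQ/Q̄) ÷ (ΔI/Ī) = (108.2/531.4) ÷ (6140/20870) = 0.692.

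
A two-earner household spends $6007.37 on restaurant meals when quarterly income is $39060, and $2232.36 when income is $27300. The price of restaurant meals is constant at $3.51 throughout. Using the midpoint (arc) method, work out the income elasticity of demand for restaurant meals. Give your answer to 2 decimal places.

With a constant price, Q₁ = 6007.37/3.51 = 1711.501 and Q₂ = 2232.36/3.51 = 636.000 (equivalently, work directly with expenditure since P cancels).
Midpoint %ΔQ = (2232.36 − 6007.37)/4119.87 = -0.91629; midpoint %ΔI = (27300 − 39060)/33180 = -0.35443.
η = -0.91629 / -0.35443 = 2.59.

2.59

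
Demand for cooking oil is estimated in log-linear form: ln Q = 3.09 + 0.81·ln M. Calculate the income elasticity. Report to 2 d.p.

In a log-linear demand, the coefficient on ln M is the income elasticity.
So η = 0.81.

0.81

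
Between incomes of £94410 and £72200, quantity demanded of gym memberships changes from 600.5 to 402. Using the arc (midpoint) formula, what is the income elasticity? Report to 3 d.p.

1.485

ΔQ = 402 − 600.5 = -198.5; midpoint Q̄ = (600.5 + 402)/2 = 501.25.
ΔI = 72200 − 94410 = -22210; midpoint Ī = (94410 + 72200)/2 = 83305.
η = (ΔQ/Q̄) ÷ (ΔI/Ī) = (-198.5/501.25) ÷ (-22210/83305) = 1.485.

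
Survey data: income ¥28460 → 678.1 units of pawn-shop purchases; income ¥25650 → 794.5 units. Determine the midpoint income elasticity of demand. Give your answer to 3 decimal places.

-1.522

ΔQ = 794.5 − 678.1 = 116.4; midpoint Q̄ = (678.1 + 794.5)/2 = 736.3.
ΔI = 25650 − 28460 = -2810; midpoint Ī = (28460 + 25650)/2 = 27055.
η = (ΔQ/Q̄) ÷ (ΔI/Ī) = (116.4/736.3) ÷ (-2810/27055) = -1.522.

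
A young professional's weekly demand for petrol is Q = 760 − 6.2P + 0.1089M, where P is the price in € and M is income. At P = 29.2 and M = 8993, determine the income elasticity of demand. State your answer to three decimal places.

At P = 29.2, M = 8993: Q = 1558.298.
Holding P constant, ∂Q/∂M = 0.1089.
η_M = (∂Q/∂M)·(M/Q) = 0.1089 × (8993/1558.298) = 0.628.

0.628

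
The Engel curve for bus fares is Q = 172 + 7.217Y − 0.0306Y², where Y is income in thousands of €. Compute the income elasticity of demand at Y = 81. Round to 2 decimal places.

At Y = 81: Q = 555.8104.
dQ/dY = 7.217 − 0.0612Y = 2.25980.
η = (dQ/dY)·(Y/Q) = 2.25980 × (81/555.8104) = 0.33.

0.33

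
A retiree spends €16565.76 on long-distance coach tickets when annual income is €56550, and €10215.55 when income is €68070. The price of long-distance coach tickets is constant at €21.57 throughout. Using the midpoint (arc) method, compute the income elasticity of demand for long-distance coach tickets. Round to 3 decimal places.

-2.565

With a constant price, Q₁ = 16565.76/21.57 = 768.000 and Q₂ = 10215.55/21.57 = 473.600 (equivalently, work directly with expenditure since P cancels).
Midpoint %ΔQ = (10215.55 − 16565.76)/13390.66 = -0.47423; midpoint %ΔI = (68070 − 56550)/62310 = 0.18488.
η = -0.47423 / 0.18488 = -2.565.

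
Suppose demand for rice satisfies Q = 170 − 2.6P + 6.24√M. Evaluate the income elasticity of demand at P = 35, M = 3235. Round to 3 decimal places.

At P = 35, M = 3235: Q = 433.913.
Holding P constant, ∂Q/∂M = 6.24/(2√M) = 0.0548552.
η_M = (∂Q/∂M)·(M/Q) = 0.0548552 × (3235/433.913) = 0.409.

0.409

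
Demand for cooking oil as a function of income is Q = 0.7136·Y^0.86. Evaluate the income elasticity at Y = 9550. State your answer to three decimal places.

For Q = A·Y^β the income elasticity is constant and equal to β.
Here β = 0.86, so η = 0.860.

0.860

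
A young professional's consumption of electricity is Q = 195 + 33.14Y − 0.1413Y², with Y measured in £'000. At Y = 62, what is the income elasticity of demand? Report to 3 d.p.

0.567

At Y = 62: Q = 1706.5228.
dQ/dY = 33.14 − 0.2826Y = 15.61880.
η = (dQ/dY)·(Y/Q) = 15.61880 × (62/1706.5228) = 0.567.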